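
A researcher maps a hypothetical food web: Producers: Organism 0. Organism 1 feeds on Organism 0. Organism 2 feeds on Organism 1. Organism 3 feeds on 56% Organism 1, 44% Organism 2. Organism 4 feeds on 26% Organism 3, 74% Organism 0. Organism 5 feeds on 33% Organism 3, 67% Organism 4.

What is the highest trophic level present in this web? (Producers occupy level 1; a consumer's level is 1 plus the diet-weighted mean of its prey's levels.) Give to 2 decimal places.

3.90

Organism 1: 1 + 1 = 2
Organism 2: 1 + 2 = 3
Organism 3: 1 + (0.56×2 + 0.44×3) = 3.44
Organism 4: 1 + (0.26×3.44 + 0.74×1) = 2.6344
Organism 5: 1 + (0.33×3.44 + 0.67×2.6344) = 3.900248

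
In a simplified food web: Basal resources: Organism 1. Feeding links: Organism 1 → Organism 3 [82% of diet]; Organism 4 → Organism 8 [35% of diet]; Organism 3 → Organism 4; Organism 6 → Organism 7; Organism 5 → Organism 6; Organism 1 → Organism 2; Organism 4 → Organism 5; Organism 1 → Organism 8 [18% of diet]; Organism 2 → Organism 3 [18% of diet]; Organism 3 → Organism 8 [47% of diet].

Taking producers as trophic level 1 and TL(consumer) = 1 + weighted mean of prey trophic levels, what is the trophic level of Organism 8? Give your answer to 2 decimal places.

Organism 2: 1 + 1 = 2
Organism 3: 1 + (0.18×2 + 0.82×1) = 2.18
Organism 4: 1 + 2.18 = 3.18
Organism 5: 1 + 3.18 = 4.18
Organism 6: 1 + 4.18 = 5.18
Organism 7: 1 + 5.18 = 6.18
Organism 8: 1 + (0.35×3.18 + 0.18×1 + 0.47×2.18) = 3.3176

3.32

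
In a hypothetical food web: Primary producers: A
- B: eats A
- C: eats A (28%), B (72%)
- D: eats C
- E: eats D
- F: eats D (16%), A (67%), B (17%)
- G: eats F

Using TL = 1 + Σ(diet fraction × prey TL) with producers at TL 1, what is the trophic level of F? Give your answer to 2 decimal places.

B: 1 + 1 = 2
C: 1 + (0.28×1 + 0.72×2) = 2.72
D: 1 + 2.72 = 3.72
E: 1 + 3.72 = 4.72
F: 1 + (0.16×3.72 + 0.67×1 + 0.17×2) = 2.6052
G: 1 + 2.6052 = 3.6052

2.61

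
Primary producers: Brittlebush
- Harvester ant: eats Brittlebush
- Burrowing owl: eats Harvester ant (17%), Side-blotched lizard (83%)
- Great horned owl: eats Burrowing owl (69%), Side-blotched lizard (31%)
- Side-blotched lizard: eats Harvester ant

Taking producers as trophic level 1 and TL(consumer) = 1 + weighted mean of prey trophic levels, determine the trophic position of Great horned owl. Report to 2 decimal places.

Harvester ant: 1 + 1 = 2
Side-blotched lizard: 1 + 2 = 3
Burrowing owl: 1 + (0.17×2 + 0.83×3) = 3.83
Great horned owl: 1 + (0.69×3.83 + 0.31×3) = 4.5727

4.57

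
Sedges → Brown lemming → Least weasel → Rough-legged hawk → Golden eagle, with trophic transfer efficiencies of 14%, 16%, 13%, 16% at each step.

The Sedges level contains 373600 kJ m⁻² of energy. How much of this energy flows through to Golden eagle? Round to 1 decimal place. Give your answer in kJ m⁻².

Brown lemming: 373600 × 0.14 = 52304 kJ m⁻²
Least weasel: 52304 × 0.16 = 8368.64 kJ m⁻²
Rough-legged hawk: 8368.64 × 0.13 = 1087.9232 kJ m⁻²
Golden eagle: 1087.9232 × 0.16 = 174.067712 kJ m⁻²

174.1 kJ m⁻²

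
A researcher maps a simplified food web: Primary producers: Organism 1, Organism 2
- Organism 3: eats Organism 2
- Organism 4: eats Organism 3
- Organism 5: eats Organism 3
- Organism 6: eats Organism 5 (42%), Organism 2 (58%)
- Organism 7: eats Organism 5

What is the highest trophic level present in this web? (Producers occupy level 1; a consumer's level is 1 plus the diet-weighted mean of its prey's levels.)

Organism 3: 1 + 1 = 2
Organism 4: 1 + 2 = 3
Organism 5: 1 + 2 = 3
Organism 6: 1 + (0.42×3 + 0.58×1) = 2.84
Organism 7: 1 + 3 = 4

4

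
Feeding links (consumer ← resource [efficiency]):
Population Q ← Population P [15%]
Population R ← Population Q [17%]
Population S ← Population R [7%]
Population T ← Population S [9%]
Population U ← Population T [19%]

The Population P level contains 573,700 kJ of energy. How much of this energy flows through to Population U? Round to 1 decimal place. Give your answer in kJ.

Population Q: 573700 × 0.15 = 86055 kJ
Population R: 86055 × 0.17 = 14629.35 kJ
Population S: 14629.35 × 0.07 = 1024.0545 kJ
Population T: 1024.0545 × 0.09 = 92.164905 kJ
Population U: 92.164905 × 0.19 = 17.51133195 kJ

17.5 kJ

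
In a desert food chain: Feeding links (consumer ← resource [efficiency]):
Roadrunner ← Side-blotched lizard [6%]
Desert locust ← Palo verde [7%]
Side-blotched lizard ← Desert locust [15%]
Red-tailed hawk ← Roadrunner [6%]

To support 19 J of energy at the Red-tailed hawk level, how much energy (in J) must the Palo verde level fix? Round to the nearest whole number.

502646 J

Cumulative transfer efficiency: 0.07 × 0.15 × 0.06 × 0.06 = 0.0000378
Palo verde energy = 19 / 0.0000378 = 502646 J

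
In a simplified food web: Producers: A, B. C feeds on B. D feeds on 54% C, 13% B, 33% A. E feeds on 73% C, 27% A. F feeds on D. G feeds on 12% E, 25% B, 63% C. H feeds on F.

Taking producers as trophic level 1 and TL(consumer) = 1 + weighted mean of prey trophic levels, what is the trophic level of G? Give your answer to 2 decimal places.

C: 1 + 1 = 2
D: 1 + (0.54×2 + 0.13×1 + 0.33×1) = 2.54
E: 1 + (0.73×2 + 0.27×1) = 2.73
F: 1 + 2.54 = 3.54
G: 1 + (0.12×2.73 + 0.25×1 + 0.63×2) = 2.8376
H: 1 + 3.54 = 4.54

2.84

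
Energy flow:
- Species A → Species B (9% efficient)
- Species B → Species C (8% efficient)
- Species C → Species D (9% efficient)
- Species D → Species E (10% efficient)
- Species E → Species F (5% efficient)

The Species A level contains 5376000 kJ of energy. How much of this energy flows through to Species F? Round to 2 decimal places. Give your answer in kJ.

Species B: 5376000 × 0.09 = 483840 kJ
Species C: 483840 × 0.08 = 38707.2 kJ
Species D: 38707.2 × 0.09 = 3483.648 kJ
Species E: 3483.648 × 0.1 = 348.3648 kJ
Species F: 348.3648 × 0.05 = 17.41824 kJ

17.42 kJ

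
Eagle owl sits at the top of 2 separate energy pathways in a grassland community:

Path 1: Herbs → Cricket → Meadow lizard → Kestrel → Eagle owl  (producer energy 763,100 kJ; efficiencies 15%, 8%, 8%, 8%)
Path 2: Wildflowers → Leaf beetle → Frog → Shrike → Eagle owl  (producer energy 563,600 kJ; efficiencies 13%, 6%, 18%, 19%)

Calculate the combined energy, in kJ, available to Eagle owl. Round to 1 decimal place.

209.0 kJ

Path 1: 763100 × 0.15 × 0.08 × 0.08 × 0.08 = 58.60608 kJ
Path 2: 563600 × 0.13 × 0.06 × 0.18 × 0.19 = 150.345936 kJ
Total at Eagle owl: 58.60608 + 150.345936 = 208.952016 kJ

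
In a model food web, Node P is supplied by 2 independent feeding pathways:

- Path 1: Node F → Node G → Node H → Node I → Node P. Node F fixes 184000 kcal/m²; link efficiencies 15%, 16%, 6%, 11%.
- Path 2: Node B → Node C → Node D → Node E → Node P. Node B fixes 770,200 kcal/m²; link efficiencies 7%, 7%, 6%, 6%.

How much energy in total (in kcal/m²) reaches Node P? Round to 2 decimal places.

42.73 kcal/m²

Path 1: 184000 × 0.15 × 0.16 × 0.06 × 0.11 = 29.1456 kcal/m²
Path 2: 770200 × 0.07 × 0.07 × 0.06 × 0.06 = 13.586328 kcal/m²
Total at Node P: 29.1456 + 13.586328 = 42.731928 kcal/m²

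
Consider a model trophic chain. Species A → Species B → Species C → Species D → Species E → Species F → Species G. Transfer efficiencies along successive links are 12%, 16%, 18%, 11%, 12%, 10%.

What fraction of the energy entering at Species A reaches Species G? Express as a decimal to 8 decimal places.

0.00000456

Product of link efficiencies: 0.12 × 0.16 × 0.18 × 0.11 × 0.12 × 0.1 = 0.00000456192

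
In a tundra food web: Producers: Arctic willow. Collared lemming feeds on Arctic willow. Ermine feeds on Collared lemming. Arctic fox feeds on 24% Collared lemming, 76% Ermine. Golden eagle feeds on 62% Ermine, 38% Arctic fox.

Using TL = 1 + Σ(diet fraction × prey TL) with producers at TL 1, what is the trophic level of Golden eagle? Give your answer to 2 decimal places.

Collared lemming: 1 + 1 = 2
Ermine: 1 + 2 = 3
Arctic fox: 1 + (0.24×2 + 0.76×3) = 3.76
Golden eagle: 1 + (0.62×3 + 0.38×3.76) = 4.2888

4.29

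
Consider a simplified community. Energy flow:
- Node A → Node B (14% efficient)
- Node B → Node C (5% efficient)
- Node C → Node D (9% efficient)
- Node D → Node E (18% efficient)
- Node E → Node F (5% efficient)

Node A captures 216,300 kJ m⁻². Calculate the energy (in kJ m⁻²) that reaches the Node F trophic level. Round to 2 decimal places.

Node B: 216300 × 0.14 = 30282 kJ m⁻²
Node C: 30282 × 0.05 = 1514.1 kJ m⁻²
Node D: 1514.1 × 0.09 = 136.269 kJ m⁻²
Node E: 136.269 × 0.18 = 24.52842 kJ m⁻²
Node F: 24.52842 × 0.05 = 1.226421 kJ m⁻²

1.23 kJ m⁻²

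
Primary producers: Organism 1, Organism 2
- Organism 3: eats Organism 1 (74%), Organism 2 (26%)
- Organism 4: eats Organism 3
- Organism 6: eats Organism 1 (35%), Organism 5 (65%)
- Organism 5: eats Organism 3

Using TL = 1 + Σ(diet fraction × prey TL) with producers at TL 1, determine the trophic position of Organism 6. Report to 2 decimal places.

Organism 3: 1 + (0.74×1 + 0.26×1) = 2
Organism 4: 1 + 2 = 3
Organism 5: 1 + 2 = 3
Organism 6: 1 + (0.35×1 + 0.65×3) = 3.3

3.30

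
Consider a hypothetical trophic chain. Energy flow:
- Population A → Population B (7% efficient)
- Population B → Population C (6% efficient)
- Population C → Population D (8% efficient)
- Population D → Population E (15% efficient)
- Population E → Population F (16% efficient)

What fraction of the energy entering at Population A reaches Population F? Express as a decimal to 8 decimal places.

Product of link efficiencies: 0.07 × 0.06 × 0.08 × 0.15 × 0.16 = 0.000008064

0.00000806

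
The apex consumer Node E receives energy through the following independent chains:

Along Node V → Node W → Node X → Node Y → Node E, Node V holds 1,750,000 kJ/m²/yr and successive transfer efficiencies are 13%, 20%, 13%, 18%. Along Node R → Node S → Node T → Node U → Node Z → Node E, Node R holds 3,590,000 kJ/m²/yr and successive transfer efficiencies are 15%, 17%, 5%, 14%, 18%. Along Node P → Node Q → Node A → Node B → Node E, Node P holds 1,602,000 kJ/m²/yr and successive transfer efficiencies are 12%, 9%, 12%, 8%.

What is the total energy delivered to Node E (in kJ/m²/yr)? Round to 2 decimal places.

Via Node V: 1750000 × 0.13 × 0.2 × 0.13 × 0.18 = 1064.7 kJ/m²/yr
Via Node R: 3590000 × 0.15 × 0.17 × 0.05 × 0.14 × 0.18 = 115.3467 kJ/m²/yr
Via Node P: 1602000 × 0.12 × 0.09 × 0.12 × 0.08 = 166.09536 kJ/m²/yr
Total at Node E: 1064.7 + 115.3467 + 166.09536 = 1346.14206 kJ/m²/yr

1346.14 kJ/m²/yr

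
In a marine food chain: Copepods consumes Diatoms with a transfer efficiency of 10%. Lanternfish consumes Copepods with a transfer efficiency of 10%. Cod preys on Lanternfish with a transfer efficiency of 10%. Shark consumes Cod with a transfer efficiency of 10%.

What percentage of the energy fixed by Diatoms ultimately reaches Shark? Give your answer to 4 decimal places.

Product of link efficiencies: 0.1 × 0.1 × 0.1 × 0.1 = 0.0001
As a percentage: 0.0001 × 100 = 0.0100%

0.0100%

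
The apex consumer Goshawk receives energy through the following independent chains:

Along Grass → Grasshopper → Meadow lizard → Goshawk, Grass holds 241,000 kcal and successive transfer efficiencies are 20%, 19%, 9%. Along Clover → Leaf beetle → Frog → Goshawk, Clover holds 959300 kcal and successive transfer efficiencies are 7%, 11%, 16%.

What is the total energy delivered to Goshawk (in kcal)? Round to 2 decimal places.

2006.08 kcal

Via Grass: 241000 × 0.2 × 0.19 × 0.09 = 824.22 kcal
Via Clover: 959300 × 0.07 × 0.11 × 0.16 = 1181.8576 kcal
Total at Goshawk: 824.22 + 1181.8576 = 2006.0776 kcal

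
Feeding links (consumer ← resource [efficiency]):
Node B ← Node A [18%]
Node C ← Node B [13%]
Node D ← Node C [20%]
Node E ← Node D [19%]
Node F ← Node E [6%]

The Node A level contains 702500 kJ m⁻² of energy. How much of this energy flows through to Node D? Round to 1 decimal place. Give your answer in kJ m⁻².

Node B: 702500 × 0.18 = 126450 kJ m⁻²
Node C: 126450 × 0.13 = 16438.5 kJ m⁻²
Node D: 16438.5 × 0.2 = 3287.7 kJ m⁻²

3287.7 kJ m⁻²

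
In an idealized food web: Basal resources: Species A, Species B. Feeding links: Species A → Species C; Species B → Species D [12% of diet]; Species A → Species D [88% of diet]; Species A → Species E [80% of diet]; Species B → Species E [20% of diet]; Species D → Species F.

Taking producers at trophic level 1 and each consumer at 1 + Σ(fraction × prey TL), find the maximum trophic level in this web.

Species C: 1 + 1 = 2
Species D: 1 + (0.12×1 + 0.88×1) = 2
Species E: 1 + (0.8×1 + 0.2×1) = 2
Species F: 1 + 2 = 3

3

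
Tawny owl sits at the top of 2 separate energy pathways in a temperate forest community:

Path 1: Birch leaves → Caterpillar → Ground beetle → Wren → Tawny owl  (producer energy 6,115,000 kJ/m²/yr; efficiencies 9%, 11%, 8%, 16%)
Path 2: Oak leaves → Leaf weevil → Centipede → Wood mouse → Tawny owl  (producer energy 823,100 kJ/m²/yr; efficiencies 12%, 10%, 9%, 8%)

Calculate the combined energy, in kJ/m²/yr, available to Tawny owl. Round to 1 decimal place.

Path 1: 6115000 × 0.09 × 0.11 × 0.08 × 0.16 = 774.8928 kJ/m²/yr
Path 2: 823100 × 0.12 × 0.1 × 0.09 × 0.08 = 71.11584 kJ/m²/yr
Total at Tawny owl: 774.8928 + 71.11584 = 846.00864 kJ/m²/yr

846.0 kJ/m²/yr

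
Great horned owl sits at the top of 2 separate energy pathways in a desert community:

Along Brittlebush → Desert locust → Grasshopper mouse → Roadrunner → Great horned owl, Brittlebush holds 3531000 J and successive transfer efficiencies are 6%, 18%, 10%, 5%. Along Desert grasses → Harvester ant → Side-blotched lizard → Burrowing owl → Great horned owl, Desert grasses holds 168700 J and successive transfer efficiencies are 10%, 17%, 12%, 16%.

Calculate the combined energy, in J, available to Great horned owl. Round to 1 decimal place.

245.7 J

Via Brittlebush: 3531000 × 0.06 × 0.18 × 0.1 × 0.05 = 190.674 J
Via Desert grasses: 168700 × 0.1 × 0.17 × 0.12 × 0.16 = 55.06368 J
Total at Great horned owl: 190.674 + 55.06368 = 245.73768 J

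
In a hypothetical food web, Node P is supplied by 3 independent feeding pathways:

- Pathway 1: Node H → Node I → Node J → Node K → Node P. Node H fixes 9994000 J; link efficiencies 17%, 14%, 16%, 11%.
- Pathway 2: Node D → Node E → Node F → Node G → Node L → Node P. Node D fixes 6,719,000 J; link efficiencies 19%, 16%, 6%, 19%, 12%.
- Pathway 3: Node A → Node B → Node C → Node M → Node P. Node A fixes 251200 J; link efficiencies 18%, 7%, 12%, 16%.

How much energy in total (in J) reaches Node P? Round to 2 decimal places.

Pathway 1: 9994000 × 0.17 × 0.14 × 0.16 × 0.11 = 4186.28672 J
Pathway 2: 6719000 × 0.19 × 0.16 × 0.06 × 0.19 × 0.12 = 279.4243968 J
Pathway 3: 251200 × 0.18 × 0.07 × 0.12 × 0.16 = 60.770304 J
Total at Node P: 4186.28672 + 279.4243968 + 60.770304 = 4526.4814208 J

4526.48 J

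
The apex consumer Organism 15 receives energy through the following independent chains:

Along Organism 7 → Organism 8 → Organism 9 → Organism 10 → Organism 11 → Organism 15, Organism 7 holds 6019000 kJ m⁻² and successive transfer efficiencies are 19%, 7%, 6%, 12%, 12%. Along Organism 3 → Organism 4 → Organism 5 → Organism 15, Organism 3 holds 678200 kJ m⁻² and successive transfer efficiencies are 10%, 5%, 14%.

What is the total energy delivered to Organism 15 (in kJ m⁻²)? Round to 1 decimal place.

Via Organism 7: 6019000 × 0.19 × 0.07 × 0.06 × 0.12 × 0.12 = 69.1655328 kJ m⁻²
Via Organism 3: 678200 × 0.1 × 0.05 × 0.14 = 474.74 kJ m⁻²
Total at Organism 15: 69.1655328 + 474.74 = 543.9055328 kJ m⁻²

543.9 kJ m⁻²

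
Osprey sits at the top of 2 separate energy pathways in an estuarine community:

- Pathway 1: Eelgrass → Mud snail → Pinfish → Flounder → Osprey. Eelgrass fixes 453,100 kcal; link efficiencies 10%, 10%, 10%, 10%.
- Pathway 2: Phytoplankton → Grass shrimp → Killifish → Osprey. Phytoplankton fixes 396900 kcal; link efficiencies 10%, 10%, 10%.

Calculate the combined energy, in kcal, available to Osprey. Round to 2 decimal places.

Pathway 1: 453100 × 0.1 × 0.1 × 0.1 × 0.1 = 45.31 kcal
Pathway 2: 396900 × 0.1 × 0.1 × 0.1 = 396.9 kcal
Total at Osprey: 45.31 + 396.9 = 442.21 kcal

442.21 kcal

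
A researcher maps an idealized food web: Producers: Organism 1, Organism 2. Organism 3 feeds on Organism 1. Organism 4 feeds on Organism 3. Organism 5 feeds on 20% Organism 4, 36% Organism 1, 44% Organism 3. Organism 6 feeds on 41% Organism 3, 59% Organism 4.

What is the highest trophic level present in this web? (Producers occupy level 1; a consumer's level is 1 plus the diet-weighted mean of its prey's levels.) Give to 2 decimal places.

Organism 3: 1 + 1 = 2
Organism 4: 1 + 2 = 3
Organism 5: 1 + (0.2×3 + 0.36×1 + 0.44×2) = 2.84
Organism 6: 1 + (0.41×2 + 0.59×3) = 3.59

3.59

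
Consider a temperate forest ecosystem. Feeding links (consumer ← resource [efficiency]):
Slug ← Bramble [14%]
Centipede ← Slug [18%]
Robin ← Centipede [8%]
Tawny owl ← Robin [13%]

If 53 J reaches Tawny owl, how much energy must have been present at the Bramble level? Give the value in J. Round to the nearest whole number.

202228 J

Cumulative transfer efficiency: 0.14 × 0.18 × 0.08 × 0.13 = 0.00026208
Bramble energy = 53 / 0.00026208 = 202228 J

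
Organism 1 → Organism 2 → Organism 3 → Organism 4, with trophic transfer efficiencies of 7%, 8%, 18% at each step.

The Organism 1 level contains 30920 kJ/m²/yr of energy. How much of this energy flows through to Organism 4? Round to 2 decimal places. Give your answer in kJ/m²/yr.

31.17 kJ/m²/yr

Organism 2: 30920 × 0.07 = 2164.4 kJ/m²/yr
Organism 3: 2164.4 × 0.08 = 173.152 kJ/m²/yr
Organism 4: 173.152 × 0.18 = 31.16736 kJ/m²/yr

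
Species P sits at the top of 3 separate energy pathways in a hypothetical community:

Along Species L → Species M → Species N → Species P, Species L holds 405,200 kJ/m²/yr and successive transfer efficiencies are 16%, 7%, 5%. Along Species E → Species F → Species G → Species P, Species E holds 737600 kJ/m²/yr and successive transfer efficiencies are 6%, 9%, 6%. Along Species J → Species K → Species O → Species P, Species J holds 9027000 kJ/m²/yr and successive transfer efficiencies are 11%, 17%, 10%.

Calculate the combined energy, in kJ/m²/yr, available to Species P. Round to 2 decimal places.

Via Species L: 405200 × 0.16 × 0.07 × 0.05 = 226.912 kJ/m²/yr
Via Species E: 737600 × 0.06 × 0.09 × 0.06 = 238.9824 kJ/m²/yr
Via Species J: 9027000 × 0.11 × 0.17 × 0.1 = 16880.49 kJ/m²/yr
Total at Species P: 226.912 + 238.9824 + 16880.49 = 17346.3844 kJ/m²/yr

17346.38 kJ/m²/yr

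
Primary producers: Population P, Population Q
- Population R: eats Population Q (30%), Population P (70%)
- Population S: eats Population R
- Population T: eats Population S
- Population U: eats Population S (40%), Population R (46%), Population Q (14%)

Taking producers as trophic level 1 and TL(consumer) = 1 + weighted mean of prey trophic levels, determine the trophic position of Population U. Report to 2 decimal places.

3.26

Population R: 1 + (0.3×1 + 0.7×1) = 2
Population S: 1 + 2 = 3
Population T: 1 + 3 = 4
Population U: 1 + (0.4×3 + 0.46×2 + 0.14×1) = 3.26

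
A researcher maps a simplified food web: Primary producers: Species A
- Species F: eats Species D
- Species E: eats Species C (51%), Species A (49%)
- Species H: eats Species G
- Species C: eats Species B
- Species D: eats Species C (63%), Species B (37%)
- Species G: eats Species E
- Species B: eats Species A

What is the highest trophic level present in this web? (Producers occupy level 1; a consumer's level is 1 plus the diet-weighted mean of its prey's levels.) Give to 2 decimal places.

Species B: 1 + 1 = 2
Species C: 1 + 2 = 3
Species D: 1 + (0.63×3 + 0.37×2) = 3.63
Species E: 1 + (0.51×3 + 0.49×1) = 3.02
Species F: 1 + 3.63 = 4.63
Species G: 1 + 3.02 = 4.02
Species H: 1 + 4.02 = 5.02

5.02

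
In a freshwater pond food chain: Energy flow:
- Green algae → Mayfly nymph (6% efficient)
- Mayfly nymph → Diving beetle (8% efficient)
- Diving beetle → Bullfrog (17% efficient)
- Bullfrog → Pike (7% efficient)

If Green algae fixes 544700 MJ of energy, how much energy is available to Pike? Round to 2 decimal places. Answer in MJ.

Mayfly nymph: 544700 × 0.06 = 32682 MJ
Diving beetle: 32682 × 0.08 = 2614.56 MJ
Bullfrog: 2614.56 × 0.17 = 444.4752 MJ
Pike: 444.4752 × 0.07 = 31.113264 MJ

31.11 MJ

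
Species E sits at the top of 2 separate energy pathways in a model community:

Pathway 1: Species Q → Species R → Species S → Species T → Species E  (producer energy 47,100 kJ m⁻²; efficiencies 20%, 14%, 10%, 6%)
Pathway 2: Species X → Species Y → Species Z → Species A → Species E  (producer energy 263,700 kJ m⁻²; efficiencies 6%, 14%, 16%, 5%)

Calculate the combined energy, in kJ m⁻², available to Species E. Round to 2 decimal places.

Pathway 1: 47100 × 0.2 × 0.14 × 0.1 × 0.06 = 7.9128 kJ m⁻²
Pathway 2: 263700 × 0.06 × 0.14 × 0.16 × 0.05 = 17.72064 kJ m⁻²
Total at Species E: 7.9128 + 17.72064 = 25.63344 kJ m⁻²

25.63 kJ m⁻²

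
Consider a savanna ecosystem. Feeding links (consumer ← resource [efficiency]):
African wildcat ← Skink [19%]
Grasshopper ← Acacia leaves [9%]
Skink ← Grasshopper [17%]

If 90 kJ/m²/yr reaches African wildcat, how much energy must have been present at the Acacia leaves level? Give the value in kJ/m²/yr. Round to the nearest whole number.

Cumulative transfer efficiency: 0.09 × 0.17 × 0.19 = 0.002907
Acacia leaves energy = 90 / 0.002907 = 30960 kJ/m²/yr

30960 kJ/m²/yr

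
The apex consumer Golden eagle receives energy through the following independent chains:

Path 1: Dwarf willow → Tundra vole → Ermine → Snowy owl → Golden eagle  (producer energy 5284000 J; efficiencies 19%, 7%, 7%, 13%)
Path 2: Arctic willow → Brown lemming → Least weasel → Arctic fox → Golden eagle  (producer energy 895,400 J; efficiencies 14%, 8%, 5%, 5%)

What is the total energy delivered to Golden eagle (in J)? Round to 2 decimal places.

Path 1: 5284000 × 0.19 × 0.07 × 0.07 × 0.13 = 639.52252 J
Path 2: 895400 × 0.14 × 0.08 × 0.05 × 0.05 = 25.0712 J
Total at Golden eagle: 639.52252 + 25.0712 = 664.59372 J

664.59 J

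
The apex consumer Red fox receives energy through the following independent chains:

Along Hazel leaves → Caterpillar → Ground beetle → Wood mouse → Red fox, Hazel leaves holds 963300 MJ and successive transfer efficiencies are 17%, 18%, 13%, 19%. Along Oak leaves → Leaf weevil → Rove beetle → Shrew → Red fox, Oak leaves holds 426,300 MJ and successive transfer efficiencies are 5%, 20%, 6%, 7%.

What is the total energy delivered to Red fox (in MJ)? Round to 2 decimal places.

745.99 MJ

Via Hazel leaves: 963300 × 0.17 × 0.18 × 0.13 × 0.19 = 728.081406 MJ
Via Oak leaves: 426300 × 0.05 × 0.2 × 0.06 × 0.07 = 17.9046 MJ
Total at Red fox: 728.081406 + 17.9046 = 745.986006 MJ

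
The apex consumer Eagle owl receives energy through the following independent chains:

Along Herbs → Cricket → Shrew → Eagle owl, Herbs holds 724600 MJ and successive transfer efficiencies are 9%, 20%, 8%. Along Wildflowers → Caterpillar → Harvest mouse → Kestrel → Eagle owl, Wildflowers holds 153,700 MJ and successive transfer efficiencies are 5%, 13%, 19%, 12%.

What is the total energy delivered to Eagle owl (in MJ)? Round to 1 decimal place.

1066.2 MJ

Via Herbs: 724600 × 0.09 × 0.2 × 0.08 = 1043.424 MJ
Via Wildflowers: 153700 × 0.05 × 0.13 × 0.19 × 0.12 = 22.77834 MJ
Total at Eagle owl: 1043.424 + 22.77834 = 1066.20234 MJ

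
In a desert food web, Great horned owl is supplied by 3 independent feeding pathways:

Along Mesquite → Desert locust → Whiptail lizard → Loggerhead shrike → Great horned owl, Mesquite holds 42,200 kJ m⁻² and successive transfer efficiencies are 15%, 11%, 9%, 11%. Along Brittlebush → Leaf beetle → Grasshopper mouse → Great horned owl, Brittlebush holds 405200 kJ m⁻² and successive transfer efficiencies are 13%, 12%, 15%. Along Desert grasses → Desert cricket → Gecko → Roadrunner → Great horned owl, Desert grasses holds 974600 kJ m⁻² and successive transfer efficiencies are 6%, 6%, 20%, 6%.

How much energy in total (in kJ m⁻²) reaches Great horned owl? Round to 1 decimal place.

Via Mesquite: 42200 × 0.15 × 0.11 × 0.09 × 0.11 = 6.89337 kJ m⁻²
Via Brittlebush: 405200 × 0.13 × 0.12 × 0.15 = 948.168 kJ m⁻²
Via Desert grasses: 974600 × 0.06 × 0.06 × 0.2 × 0.06 = 42.10272 kJ m⁻²
Total at Great horned owl: 6.89337 + 948.168 + 42.10272 = 997.16409 kJ m⁻²

997.2 kJ m⁻²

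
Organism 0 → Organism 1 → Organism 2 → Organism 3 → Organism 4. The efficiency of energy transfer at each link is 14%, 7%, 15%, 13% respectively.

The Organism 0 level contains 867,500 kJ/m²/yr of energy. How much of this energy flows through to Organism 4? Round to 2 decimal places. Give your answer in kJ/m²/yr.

Organism 1: 867500 × 0.14 = 121450 kJ/m²/yr
Organism 2: 121450 × 0.07 = 8501.5 kJ/m²/yr
Organism 3: 8501.5 × 0.15 = 1275.225 kJ/m²/yr
Organism 4: 1275.225 × 0.13 = 165.77925 kJ/m²/yr

165.78 kJ/m²/yr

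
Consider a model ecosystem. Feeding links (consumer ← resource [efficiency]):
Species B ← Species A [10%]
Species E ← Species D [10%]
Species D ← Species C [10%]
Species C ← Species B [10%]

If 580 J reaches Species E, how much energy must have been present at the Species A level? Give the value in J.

Cumulative transfer efficiency: 0.1 × 0.1 × 0.1 × 0.1 = 0.0001
Species A energy = 580 / 0.0001 = 5800000 J

5800000 J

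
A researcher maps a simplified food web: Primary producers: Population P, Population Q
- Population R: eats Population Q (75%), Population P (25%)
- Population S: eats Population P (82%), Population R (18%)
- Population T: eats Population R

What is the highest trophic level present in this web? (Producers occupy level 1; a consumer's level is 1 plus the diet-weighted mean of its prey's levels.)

Population R: 1 + (0.75×1 + 0.25×1) = 2
Population S: 1 + (0.82×1 + 0.18×2) = 2.18
Population T: 1 + 2 = 3

3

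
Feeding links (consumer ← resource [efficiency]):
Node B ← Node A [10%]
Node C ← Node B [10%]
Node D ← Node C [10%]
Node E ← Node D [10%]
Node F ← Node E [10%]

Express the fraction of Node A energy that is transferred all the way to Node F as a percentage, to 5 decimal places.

0.00100%

Product of link efficiencies: 0.1 × 0.1 × 0.1 × 0.1 × 0.1 = 0.00001
As a percentage: 0.00001 × 100 = 0.00100%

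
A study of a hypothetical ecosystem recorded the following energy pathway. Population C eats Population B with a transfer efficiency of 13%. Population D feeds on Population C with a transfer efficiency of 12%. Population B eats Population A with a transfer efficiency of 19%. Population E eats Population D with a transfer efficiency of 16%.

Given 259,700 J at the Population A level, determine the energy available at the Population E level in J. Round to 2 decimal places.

Population B: 259700 × 0.19 = 49343 J
Population C: 49343 × 0.13 = 6414.59 J
Population D: 6414.59 × 0.12 = 769.7508 J
Population E: 769.7508 × 0.16 = 123.160128 J

123.16 J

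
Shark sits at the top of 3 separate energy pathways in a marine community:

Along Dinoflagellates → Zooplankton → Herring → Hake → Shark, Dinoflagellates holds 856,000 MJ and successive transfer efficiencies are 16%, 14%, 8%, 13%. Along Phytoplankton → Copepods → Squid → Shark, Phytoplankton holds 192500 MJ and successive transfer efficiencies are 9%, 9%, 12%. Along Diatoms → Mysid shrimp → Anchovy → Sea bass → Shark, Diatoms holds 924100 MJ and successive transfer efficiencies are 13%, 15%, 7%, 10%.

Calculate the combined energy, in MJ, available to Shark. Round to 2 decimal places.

512.66 MJ

Via Dinoflagellates: 856000 × 0.16 × 0.14 × 0.08 × 0.13 = 199.41376 MJ
Via Phytoplankton: 192500 × 0.09 × 0.09 × 0.12 = 187.11 MJ
Via Diatoms: 924100 × 0.13 × 0.15 × 0.07 × 0.1 = 126.13965 MJ
Total at Shark: 199.41376 + 187.11 + 126.13965 = 512.66341 MJ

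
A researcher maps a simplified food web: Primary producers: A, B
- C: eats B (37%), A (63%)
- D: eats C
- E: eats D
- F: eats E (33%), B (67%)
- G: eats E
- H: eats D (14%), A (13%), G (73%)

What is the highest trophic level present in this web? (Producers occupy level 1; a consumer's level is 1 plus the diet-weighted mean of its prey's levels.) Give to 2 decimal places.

C: 1 + (0.37×1 + 0.63×1) = 2
D: 1 + 2 = 3
E: 1 + 3 = 4
F: 1 + (0.33×4 + 0.67×1) = 2.99
G: 1 + 4 = 5
H: 1 + (0.14×3 + 0.13×1 + 0.73×5) = 5.2

5.20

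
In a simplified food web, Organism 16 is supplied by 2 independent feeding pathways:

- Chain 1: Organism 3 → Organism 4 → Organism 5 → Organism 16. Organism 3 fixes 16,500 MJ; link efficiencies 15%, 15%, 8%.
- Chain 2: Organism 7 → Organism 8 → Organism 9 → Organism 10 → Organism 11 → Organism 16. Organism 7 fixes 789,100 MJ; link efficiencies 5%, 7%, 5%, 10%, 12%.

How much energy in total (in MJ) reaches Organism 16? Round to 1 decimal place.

Chain 1: 16500 × 0.15 × 0.15 × 0.08 = 29.7 MJ
Chain 2: 789100 × 0.05 × 0.07 × 0.05 × 0.1 × 0.12 = 1.65711 MJ
Total at Organism 16: 29.7 + 1.65711 = 31.35711 MJ

31.4 MJ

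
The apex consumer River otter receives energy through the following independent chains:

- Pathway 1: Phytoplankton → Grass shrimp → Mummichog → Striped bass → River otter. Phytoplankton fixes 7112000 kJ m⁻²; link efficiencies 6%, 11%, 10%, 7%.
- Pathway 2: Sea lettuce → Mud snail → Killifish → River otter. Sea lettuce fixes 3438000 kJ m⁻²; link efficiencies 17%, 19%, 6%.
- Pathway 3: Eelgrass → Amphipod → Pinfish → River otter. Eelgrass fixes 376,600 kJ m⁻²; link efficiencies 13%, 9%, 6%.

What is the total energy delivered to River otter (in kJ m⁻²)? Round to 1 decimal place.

7255.8 kJ m⁻²

Pathway 1: 7112000 × 0.06 × 0.11 × 0.1 × 0.07 = 328.5744 kJ m⁻²
Pathway 2: 3438000 × 0.17 × 0.19 × 0.06 = 6662.844 kJ m⁻²
Pathway 3: 376600 × 0.13 × 0.09 × 0.06 = 264.3732 kJ m⁻²
Total at River otter: 328.5744 + 6662.844 + 264.3732 = 7255.7916 kJ m⁻²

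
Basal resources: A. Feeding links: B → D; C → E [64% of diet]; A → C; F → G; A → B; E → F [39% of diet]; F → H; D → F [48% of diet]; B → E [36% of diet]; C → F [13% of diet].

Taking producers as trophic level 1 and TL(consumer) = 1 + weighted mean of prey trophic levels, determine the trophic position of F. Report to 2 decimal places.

3.87

B: 1 + 1 = 2
C: 1 + 1 = 2
D: 1 + 2 = 3
E: 1 + (0.36×2 + 0.64×2) = 3
F: 1 + (0.39×3 + 0.13×2 + 0.48×3) = 3.87
G: 1 + 3.87 = 4.87
H: 1 + 3.87 = 4.87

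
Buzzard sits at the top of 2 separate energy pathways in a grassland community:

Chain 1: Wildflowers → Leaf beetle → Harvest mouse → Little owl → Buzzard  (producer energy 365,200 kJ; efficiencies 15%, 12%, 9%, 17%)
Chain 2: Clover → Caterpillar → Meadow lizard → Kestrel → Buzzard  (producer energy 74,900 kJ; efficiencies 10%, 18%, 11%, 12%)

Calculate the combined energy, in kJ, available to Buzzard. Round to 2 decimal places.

Chain 1: 365200 × 0.15 × 0.12 × 0.09 × 0.17 = 100.57608 kJ
Chain 2: 74900 × 0.1 × 0.18 × 0.11 × 0.12 = 17.79624 kJ
Total at Buzzard: 100.57608 + 17.79624 = 118.37232 kJ

118.37 kJ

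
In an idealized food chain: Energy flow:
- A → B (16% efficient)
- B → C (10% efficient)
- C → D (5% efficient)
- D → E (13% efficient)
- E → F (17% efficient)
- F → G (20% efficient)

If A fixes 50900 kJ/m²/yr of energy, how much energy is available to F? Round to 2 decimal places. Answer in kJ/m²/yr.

B: 50900 × 0.16 = 8144 kJ/m²/yr
C: 8144 × 0.1 = 814.4 kJ/m²/yr
D: 814.4 × 0.05 = 40.72 kJ/m²/yr
E: 40.72 × 0.13 = 5.2936 kJ/m²/yr
F: 5.2936 × 0.17 = 0.899912 kJ/m²/yr

0.90 kJ/m²/yr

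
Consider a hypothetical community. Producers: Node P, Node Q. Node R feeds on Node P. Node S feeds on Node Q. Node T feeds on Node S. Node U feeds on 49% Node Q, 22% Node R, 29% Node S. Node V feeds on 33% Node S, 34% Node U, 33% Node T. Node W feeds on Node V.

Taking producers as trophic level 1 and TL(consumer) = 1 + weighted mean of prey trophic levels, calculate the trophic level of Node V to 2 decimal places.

Node R: 1 + 1 = 2
Node S: 1 + 1 = 2
Node T: 1 + 2 = 3
Node U: 1 + (0.49×1 + 0.22×2 + 0.29×2) = 2.51
Node V: 1 + (0.33×2 + 0.34×2.51 + 0.33×3) = 3.5034
Node W: 1 + 3.5034 = 4.5034

3.50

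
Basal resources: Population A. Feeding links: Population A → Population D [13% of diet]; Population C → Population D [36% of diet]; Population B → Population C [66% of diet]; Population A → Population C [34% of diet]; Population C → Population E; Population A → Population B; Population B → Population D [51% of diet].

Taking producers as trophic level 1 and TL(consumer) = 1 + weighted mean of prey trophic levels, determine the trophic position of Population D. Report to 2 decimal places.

Population B: 1 + 1 = 2
Population C: 1 + (0.34×1 + 0.66×2) = 2.66
Population D: 1 + (0.51×2 + 0.13×1 + 0.36×2.66) = 3.1076
Population E: 1 + 2.66 = 3.66

3.11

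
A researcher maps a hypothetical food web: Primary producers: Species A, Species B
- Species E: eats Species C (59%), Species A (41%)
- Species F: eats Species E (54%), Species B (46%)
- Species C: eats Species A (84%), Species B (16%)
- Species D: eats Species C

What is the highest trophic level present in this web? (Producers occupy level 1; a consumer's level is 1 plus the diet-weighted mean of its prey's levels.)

3

Species C: 1 + (0.84×1 + 0.16×1) = 2
Species D: 1 + 2 = 3
Species E: 1 + (0.59×2 + 0.41×1) = 2.59
Species F: 1 + (0.54×2.59 + 0.46×1) = 2.8586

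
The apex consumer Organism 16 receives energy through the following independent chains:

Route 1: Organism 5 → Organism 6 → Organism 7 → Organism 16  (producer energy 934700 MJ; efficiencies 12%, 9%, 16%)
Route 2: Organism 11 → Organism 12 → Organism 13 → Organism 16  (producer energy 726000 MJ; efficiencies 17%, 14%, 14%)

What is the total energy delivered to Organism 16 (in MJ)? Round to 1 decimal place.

4034.2 MJ

Route 1: 934700 × 0.12 × 0.09 × 0.16 = 1615.1616 MJ
Route 2: 726000 × 0.17 × 0.14 × 0.14 = 2419.032 MJ
Total at Organism 16: 1615.1616 + 2419.032 = 4034.1936 MJ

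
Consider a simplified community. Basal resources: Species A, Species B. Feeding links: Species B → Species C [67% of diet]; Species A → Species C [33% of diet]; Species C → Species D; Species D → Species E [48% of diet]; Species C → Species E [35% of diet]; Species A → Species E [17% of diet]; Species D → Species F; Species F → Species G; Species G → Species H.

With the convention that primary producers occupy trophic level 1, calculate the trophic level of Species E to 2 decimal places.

Species C: 1 + (0.67×1 + 0.33×1) = 2
Species D: 1 + 2 = 3
Species E: 1 + (0.48×3 + 0.35×2 + 0.17×1) = 3.31
Species F: 1 + 3 = 4
Species G: 1 + 4 = 5
Species H: 1 + 5 = 6

3.31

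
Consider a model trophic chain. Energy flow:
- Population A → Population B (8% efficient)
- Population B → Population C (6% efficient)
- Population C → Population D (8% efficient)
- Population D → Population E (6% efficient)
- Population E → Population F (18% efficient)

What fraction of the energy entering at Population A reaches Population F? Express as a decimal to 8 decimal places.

Product of link efficiencies: 0.08 × 0.06 × 0.08 × 0.06 × 0.18 = 0.0000041472

0.00000415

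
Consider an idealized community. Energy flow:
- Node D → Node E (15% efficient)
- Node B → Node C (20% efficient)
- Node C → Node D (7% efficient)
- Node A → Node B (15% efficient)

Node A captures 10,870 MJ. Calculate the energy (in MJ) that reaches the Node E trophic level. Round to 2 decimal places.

Node B: 10870 × 0.15 = 1630.5 MJ
Node C: 1630.5 × 0.2 = 326.1 MJ
Node D: 326.1 × 0.07 = 22.827 MJ
Node E: 22.827 × 0.15 = 3.42405 MJ

3.42 MJ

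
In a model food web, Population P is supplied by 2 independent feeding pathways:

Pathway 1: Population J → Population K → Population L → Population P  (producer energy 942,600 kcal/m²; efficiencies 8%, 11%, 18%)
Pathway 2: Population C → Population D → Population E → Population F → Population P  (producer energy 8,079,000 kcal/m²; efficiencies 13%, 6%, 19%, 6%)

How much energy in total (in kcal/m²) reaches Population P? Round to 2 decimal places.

Pathway 1: 942600 × 0.08 × 0.11 × 0.18 = 1493.0784 kcal/m²
Pathway 2: 8079000 × 0.13 × 0.06 × 0.19 × 0.06 = 718.38468 kcal/m²
Total at Population P: 1493.0784 + 718.38468 = 2211.46308 kcal/m²

2211.46 kcal/m²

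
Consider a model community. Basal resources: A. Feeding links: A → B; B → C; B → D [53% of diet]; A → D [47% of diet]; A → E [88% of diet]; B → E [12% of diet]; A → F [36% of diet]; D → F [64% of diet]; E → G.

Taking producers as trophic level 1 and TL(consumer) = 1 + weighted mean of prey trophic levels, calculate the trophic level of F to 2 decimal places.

B: 1 + 1 = 2
C: 1 + 2 = 3
D: 1 + (0.53×2 + 0.47×1) = 2.53
E: 1 + (0.88×1 + 0.12×2) = 2.12
F: 1 + (0.36×1 + 0.64×2.53) = 2.9792
G: 1 + 2.12 = 3.12

2.98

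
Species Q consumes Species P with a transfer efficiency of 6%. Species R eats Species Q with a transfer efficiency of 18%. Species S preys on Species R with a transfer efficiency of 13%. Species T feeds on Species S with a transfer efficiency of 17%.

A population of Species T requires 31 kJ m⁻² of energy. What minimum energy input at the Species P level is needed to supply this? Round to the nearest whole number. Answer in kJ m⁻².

129881 kJ m⁻²

Cumulative transfer efficiency: 0.06 × 0.18 × 0.13 × 0.17 = 0.00023868
Species P energy = 31 / 0.00023868 = 129881 kJ m⁻²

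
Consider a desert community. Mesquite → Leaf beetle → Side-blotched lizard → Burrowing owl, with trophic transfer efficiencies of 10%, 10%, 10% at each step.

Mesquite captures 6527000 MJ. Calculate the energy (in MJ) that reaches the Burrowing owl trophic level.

6527 MJ

Leaf beetle: 6527000 × 0.1 = 652700 MJ
Side-blotched lizard: 652700 × 0.1 = 65270 MJ
Burrowing owl: 65270 × 0.1 = 6527 MJ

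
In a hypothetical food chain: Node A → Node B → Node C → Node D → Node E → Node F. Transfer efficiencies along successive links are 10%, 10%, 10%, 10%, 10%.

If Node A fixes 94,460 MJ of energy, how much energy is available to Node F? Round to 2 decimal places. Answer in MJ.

Node B: 94460 × 0.1 = 9446 MJ
Node C: 9446 × 0.1 = 944.6 MJ
Node D: 944.6 × 0.1 = 94.46 MJ
Node E: 94.46 × 0.1 = 9.446 MJ
Node F: 9.446 × 0.1 = 0.9446 MJ

0.94 MJ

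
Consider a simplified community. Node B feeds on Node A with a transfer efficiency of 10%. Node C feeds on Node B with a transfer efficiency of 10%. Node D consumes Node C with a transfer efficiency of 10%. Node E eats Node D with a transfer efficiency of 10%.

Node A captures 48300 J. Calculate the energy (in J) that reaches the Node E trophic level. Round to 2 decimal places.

4.83 J

Node B: 48300 × 0.1 = 4830 J
Node C: 4830 × 0.1 = 483 J
Node D: 483 × 0.1 = 48.3 J
Node E: 48.3 × 0.1 = 4.83 J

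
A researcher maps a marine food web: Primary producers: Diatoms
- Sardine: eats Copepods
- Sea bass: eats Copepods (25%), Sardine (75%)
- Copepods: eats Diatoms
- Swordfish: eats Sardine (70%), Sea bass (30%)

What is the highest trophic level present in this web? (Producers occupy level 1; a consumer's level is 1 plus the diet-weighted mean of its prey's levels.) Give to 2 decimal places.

4.23

Copepods: 1 + 1 = 2
Sardine: 1 + 2 = 3
Sea bass: 1 + (0.25×2 + 0.75×3) = 3.75
Swordfish: 1 + (0.7×3 + 0.3×3.75) = 4.225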